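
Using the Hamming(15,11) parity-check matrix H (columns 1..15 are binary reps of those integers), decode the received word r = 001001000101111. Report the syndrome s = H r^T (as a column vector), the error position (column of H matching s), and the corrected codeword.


s = (1, 1, 1, 1)^T, error position = 15, corrected codeword c = 001001000101110

Compute s = H r^T mod 2 one row at a time:
  s_1 = 0 + 0 + 1 + 0 + 1 + 1 + 1 + 1 = 5 ≡ 1 (mod 2).
  s_2 = 0 + 0 + 1 + 0 + 1 + 1 + 1 + 1 = 5 ≡ 1 (mod 2).
  s_3 = 0 + 1 + 1 + 0 + 1 + 0 + 1 + 1 = 5 ≡ 1 (mod 2).
  s_4 = 0 + 1 + 0 + 0 + 0 + 0 + 1 + 1 = 3 ≡ 1 (mod 2).
s = (1, 1, 1, 1)^T — this equals column 15 of H (binary 1111), so error is at position 15.
Correct: flip bit 15 of r = 001001000101111 to get c = 001001000101110.


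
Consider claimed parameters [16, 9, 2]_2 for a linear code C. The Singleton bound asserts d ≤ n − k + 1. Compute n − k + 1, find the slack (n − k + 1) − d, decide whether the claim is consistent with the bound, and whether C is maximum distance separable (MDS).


Singleton RHS = n − k + 1 = 8, slack = 6, bound satisfied, not MDS.

Singleton bound: d ≤ n − k + 1.
Here n = 16, k = 9, so n − k + 1 = 8.
Given d = 2, check d ≤ 8: YES.
Slack = (n − k + 1) − d = 6.
The code is NOT MDS (slack = 6 > 0).
Description: the claimed parameters are [16, 9, 2]_2; such a code would be non-MDS.


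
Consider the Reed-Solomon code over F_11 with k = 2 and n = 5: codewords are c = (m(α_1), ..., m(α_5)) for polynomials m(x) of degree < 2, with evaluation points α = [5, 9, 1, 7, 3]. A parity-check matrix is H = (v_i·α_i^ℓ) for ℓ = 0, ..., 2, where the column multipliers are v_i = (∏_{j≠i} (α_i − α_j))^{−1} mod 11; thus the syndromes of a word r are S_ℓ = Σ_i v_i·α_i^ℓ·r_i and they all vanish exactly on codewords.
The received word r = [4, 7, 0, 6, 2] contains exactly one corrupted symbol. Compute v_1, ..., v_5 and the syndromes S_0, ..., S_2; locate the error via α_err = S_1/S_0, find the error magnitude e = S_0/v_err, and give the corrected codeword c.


S = (1, 9, 4), error at position 2, error magnitude e = 10, c = [4, 8, 0, 6, 2].

Step 1: column multipliers v_i = (∏_{j≠i}(α_i − α_j))^{−1} mod 11.
  i = 1 (α = 5): (5−9)(5−1)(5−7)(5−3) = (−4)·4·(−2)·2 = 64 ≡ 9, so v_1 = 9^{−1} = 5 (mod 11).
  i = 2 (α = 9): (9−5)(9−1)(9−7)(9−3) = 4·8·2·6 = 384 ≡ 10, so v_2 = 10^{−1} = 10 (mod 11).
  i = 3 (α = 1): (1−5)(1−9)(1−7)(1−3) = (−4)·(−8)·(−6)·(−2) = 384 ≡ 10, so v_3 = 10^{−1} = 10 (mod 11).
  i = 4 (α = 7): (7−5)(7−9)(7−1)(7−3) = 2·(−2)·6·4 = −96 ≡ 3, so v_4 = 3^{−1} = 4 (mod 11).
  i = 5 (α = 3): (3−5)(3−9)(3−1)(3−7) = (−2)·(−6)·2·(−4) = −96 ≡ 3, so v_5 = 3^{−1} = 4 (mod 11).
  v = [5, 10, 10, 4, 4].
Step 2: syndromes of r = [4, 7, 0, 6, 2] (all sums mod 11).
  S_0 = Σ v_i r_i = 5·4 + 10·7 + 10·0 + 4·6 + 4·2 = 122 ≡ 1.
  S_1 = Σ v_i α_i r_i = 5·5·4 + 10·9·7 + 10·1·0 + 4·7·6 + 4·3·2 = 922 ≡ 9.
  α_i^2 mod 11 = [3, 4, 1, 5, 9].
  S_2 = Σ v_i α_i^2 r_i = 5·3·4 + 10·4·7 + 10·1·0 + 4·5·6 + 4·9·2 = 532 ≡ 4.
  S = (1, 9, 4) ≠ 0, so r is not a codeword (an error is present).
Step 3: locate the error. For a single error e at position i, S_ℓ = v_i·e·α_i^ℓ, so α_err = S_1/S_0.
  S_0^{−1} = 1^{−1} = 1 (mod 11), so α_err = 9·1 = 9 ≡ 9 = α_2. Error position i = 2.
  Consistency check: S_2/S_1 = 4·5 = 20 ≡ 9 = α_err ✓ (single-error assumption holds).
Step 4: error magnitude e = S_0/v_2 = S_0·∏_{j≠2}(α_2 − α_j) = 1·10 = 10 ≡ 10 (mod 11).
Step 5: correct position 2: c_2 = r_2 − e = 7 − 10 ≡ 8 (mod 11). Hence c = [4, 8, 0, 6, 2].
  Check: interpolating c through the α_i gives m(x) = 10 + 1·x (degree < 2) with m(α_i) = c_i for every i, so c is indeed a codeword.


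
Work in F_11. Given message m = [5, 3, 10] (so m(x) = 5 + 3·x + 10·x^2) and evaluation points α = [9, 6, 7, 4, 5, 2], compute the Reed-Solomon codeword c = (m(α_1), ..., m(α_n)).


c = [6, 9, 10, 1, 6, 7]

Message polynomial: m(x) = 5 + 3·x + 10·x^2 (mod 11).
For each evaluation point α_i, compute m(α_i) mod 11:
  α_1 = 9: Horner steps 10 → 5 → 6, so m(9) = 6.
  α_2 = 6: Horner steps 10 → 8 → 9, so m(6) = 9.
  α_3 = 7: Horner steps 10 → 7 → 10, so m(7) = 10.
  α_4 = 4: Horner steps 10 → 10 → 1, so m(4) = 1.
  α_5 = 5: Horner steps 10 → 9 → 6, so m(5) = 6.
  α_6 = 2: Horner steps 10 → 1 → 7, so m(2) = 7.
Codeword c = [6, 9, 10, 1, 6, 7] ∈ F_11^6.


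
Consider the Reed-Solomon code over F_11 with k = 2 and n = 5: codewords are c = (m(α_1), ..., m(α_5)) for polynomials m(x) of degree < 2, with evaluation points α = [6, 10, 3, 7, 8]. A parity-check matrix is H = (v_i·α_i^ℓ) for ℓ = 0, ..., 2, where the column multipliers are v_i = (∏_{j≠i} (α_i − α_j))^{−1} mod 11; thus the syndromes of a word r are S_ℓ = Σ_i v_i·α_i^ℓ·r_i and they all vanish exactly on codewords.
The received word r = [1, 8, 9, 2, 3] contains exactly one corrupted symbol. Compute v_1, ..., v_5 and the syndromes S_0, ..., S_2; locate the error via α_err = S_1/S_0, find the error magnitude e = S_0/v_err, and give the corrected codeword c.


S = (1, 10, 1), error at position 2, error magnitude e = 3, c = [1, 5, 9, 2, 3].

Step 1: column multipliers v_i = (∏_{j≠i}(α_i − α_j))^{−1} mod 11.
  i = 1 (α = 6): (6−10)(6−3)(6−7)(6−8) = (−4)·3·(−1)·(−2) = −24 ≡ 9, so v_1 = 9^{−1} = 5 (mod 11).
  i = 2 (α = 10): (10−6)(10−3)(10−7)(10−8) = 4·7·3·2 = 168 ≡ 3, so v_2 = 3^{−1} = 4 (mod 11).
  i = 3 (α = 3): (3−6)(3−10)(3−7)(3−8) = (−3)·(−7)·(−4)·(−5) = 420 ≡ 2, so v_3 = 2^{−1} = 6 (mod 11).
  i = 4 (α = 7): (7−6)(7−10)(7−3)(7−8) = 1·(−3)·4·(−1) = 12 ≡ 1, so v_4 = 1^{−1} = 1 (mod 11).
  i = 5 (α = 8): (8−6)(8−10)(8−3)(8−7) = 2·(−2)·5·1 = −20 ≡ 2, so v_5 = 2^{−1} = 6 (mod 11).
  v = [5, 4, 6, 1, 6].
Step 2: syndromes of r = [1, 8, 9, 2, 3] (all sums mod 11).
  S_0 = Σ v_i r_i = 5·1 + 4·8 + 6·9 + 1·2 + 6·3 = 111 ≡ 1.
  S_1 = Σ v_i α_i r_i = 5·6·1 + 4·10·8 + 6·3·9 + 1·7·2 + 6·8·3 = 670 ≡ 10.
  α_i^2 mod 11 = [3, 1, 9, 5, 9].
  S_2 = Σ v_i α_i^2 r_i = 5·3·1 + 4·1·8 + 6·9·9 + 1·5·2 + 6·9·3 = 705 ≡ 1.
  S = (1, 10, 1) ≠ 0, so r is not a codeword (an error is present).
Step 3: locate the error. For a single error e at position i, S_ℓ = v_i·e·α_i^ℓ, so α_err = S_1/S_0.
  S_0^{−1} = 1^{−1} = 1 (mod 11), so α_err = 10·1 = 10 ≡ 10 = α_2. Error position i = 2.
  Consistency check: S_2/S_1 = 1·10 = 10 ≡ 10 = α_err ✓ (single-error assumption holds).
Step 4: error magnitude e = S_0/v_2 = S_0·∏_{j≠2}(α_2 − α_j) = 1·3 = 3 ≡ 3 (mod 11).
Step 5: correct position 2: c_2 = r_2 − e = 8 − 3 ≡ 5 (mod 11). Hence c = [1, 5, 9, 2, 3].
  Check: interpolating c through the α_i gives m(x) = 6 + 1·x (degree < 2) with m(α_i) = c_i for every i, so c is indeed a codeword.


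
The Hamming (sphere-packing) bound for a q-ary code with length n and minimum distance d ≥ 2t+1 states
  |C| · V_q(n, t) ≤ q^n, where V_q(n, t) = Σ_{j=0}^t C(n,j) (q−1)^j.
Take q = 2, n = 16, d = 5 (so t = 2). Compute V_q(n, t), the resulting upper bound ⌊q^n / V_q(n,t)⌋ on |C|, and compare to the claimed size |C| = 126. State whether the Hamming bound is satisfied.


V_q(n, t) = 137, q^n = 65536, Hamming bound = 478, |C| = 126 ≤ bound (satisfied).

Step 1: Compute V_q(n, t) = Σ_{j=0}^2 C(n, j) (q−1)^j.
  j = 0: C(16,0)·(1)^0 = 1·1 = 1.
  j = 1: C(16,1)·(1)^1 = 16·1 = 16.
  j = 2: C(16,2)·(1)^2 = 120·1 = 120.
  V_q(n, t) = 1 + 16 + 120 = 137.
Step 2: q^n = 2^16 = 65536.
Step 3: Hamming bound ⌊q^n / V_q(n,t)⌋ = ⌊65536/137⌋ = 478.
Step 4: Compare |C| = 126 to 478: satisfied.
The claimed |C| lies below the Hamming bound.


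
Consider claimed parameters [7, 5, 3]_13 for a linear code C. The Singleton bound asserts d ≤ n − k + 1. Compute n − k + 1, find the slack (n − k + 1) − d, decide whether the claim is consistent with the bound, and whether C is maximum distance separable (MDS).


Singleton RHS = n − k + 1 = 3, slack = 0, bound satisfied, MDS.

Singleton bound: d ≤ n − k + 1.
Here n = 7, k = 5, so n − k + 1 = 3.
Given d = 3, check d ≤ 3: YES.
Slack = (n − k + 1) − d = 0.
The code is MDS (slack = 0).
Description: the claimed parameters are [7, 5, 3]_13; such a code would be MDS (meets Singleton bound).


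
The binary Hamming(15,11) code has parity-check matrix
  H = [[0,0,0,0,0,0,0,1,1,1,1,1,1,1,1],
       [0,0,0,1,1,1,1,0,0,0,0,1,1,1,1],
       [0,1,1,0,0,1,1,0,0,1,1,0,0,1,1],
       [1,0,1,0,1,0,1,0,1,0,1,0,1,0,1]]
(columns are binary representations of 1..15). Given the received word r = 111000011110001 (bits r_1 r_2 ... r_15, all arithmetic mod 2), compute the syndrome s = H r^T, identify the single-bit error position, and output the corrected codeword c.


s = (1, 1, 1, 1)^T, error position = 15, corrected codeword c = 111000011110000

Compute s = H r^T mod 2 one row at a time:
  s_1 = 1 + 1 + 1 + 1 + 0 + 0 + 0 + 1 = 5 ≡ 1 (mod 2).
  s_2 = 0 + 0 + 0 + 0 + 0 + 0 + 0 + 1 = 1 ≡ 1 (mod 2).
  s_3 = 1 + 1 + 0 + 0 + 1 + 1 + 0 + 1 = 5 ≡ 1 (mod 2).
  s_4 = 1 + 1 + 0 + 0 + 1 + 1 + 0 + 1 = 5 ≡ 1 (mod 2).
s = (1, 1, 1, 1)^T — this equals column 15 of H (binary 1111), so error is at position 15.
Correct: flip bit 15 of r = 111000011110001 to get c = 111000011110000.


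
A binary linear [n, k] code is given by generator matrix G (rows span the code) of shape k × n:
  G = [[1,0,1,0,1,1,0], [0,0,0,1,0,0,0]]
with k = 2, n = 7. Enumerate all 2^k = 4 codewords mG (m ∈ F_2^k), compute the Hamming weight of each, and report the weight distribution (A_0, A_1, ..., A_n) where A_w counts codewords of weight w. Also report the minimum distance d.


Weight distribution: A_0 = 1, A_1 = 1, A_4 = 1, A_5 = 1. Minimum distance d = 1.

Enumerate all 2^2 = 4 messages m ∈ F_2^2.
For each, compute codeword c = mG in F_2^7, then tally its weight.
  m = 00 → c = 0000000, weight = 0.
  m = 10 → c = 1010110, weight = 4.
  m = 01 → c = 0001000, weight = 1.
  m = 11 → c = 1011110, weight = 5.
Tally weights:
  weight 0: 1 codewords.
  weight 1: 1 codewords.
  weight 4: 1 codewords.
  weight 5: 1 codewords.
Minimum distance d = smallest w > 0 with A_w > 0 = 1.
Sanity: Σ A_w = 4 = 2^2 = 4 ✓.


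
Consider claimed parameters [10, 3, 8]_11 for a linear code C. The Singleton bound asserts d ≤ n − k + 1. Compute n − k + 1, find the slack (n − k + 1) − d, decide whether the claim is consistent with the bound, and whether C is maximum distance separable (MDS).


Singleton RHS = n − k + 1 = 8, slack = 0, bound satisfied, MDS.

Singleton bound: d ≤ n − k + 1.
Here n = 10, k = 3, so n − k + 1 = 8.
Given d = 8, check d ≤ 8: YES.
Slack = (n − k + 1) − d = 0.
The code is MDS (slack = 0).
Description: the claimed parameters are [10, 3, 8]_11; such a code would be MDS (meets Singleton bound).


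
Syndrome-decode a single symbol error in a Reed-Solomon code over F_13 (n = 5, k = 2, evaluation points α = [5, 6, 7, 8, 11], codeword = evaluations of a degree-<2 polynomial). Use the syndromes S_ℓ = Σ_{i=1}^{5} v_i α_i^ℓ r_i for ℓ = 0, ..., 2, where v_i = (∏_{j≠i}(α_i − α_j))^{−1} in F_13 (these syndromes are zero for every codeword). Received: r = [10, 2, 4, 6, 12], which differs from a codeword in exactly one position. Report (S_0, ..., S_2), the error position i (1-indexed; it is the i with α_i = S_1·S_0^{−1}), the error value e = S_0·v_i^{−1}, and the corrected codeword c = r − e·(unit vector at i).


S = (1, 5, 12), error at position 1, error magnitude e = 10, c = [0, 2, 4, 6, 12].

Step 1: column multipliers v_i = (∏_{j≠i}(α_i − α_j))^{−1} mod 13.
  i = 1 (α = 5): (5−6)(5−7)(5−8)(5−11) = (−1)·(−2)·(−3)·(−6) = 36 ≡ 10, so v_1 = 10^{−1} = 4 (mod 13).
  i = 2 (α = 6): (6−5)(6−7)(6−8)(6−11) = 1·(−1)·(−2)·(−5) = −10 ≡ 3, so v_2 = 3^{−1} = 9 (mod 13).
  i = 3 (α = 7): (7−5)(7−6)(7−8)(7−11) = 2·1·(−1)·(−4) = 8 ≡ 8, so v_3 = 8^{−1} = 5 (mod 13).
  i = 4 (α = 8): (8−5)(8−6)(8−7)(8−11) = 3·2·1·(−3) = −18 ≡ 8, so v_4 = 8^{−1} = 5 (mod 13).
  i = 5 (α = 11): (11−5)(11−6)(11−7)(11−8) = 6·5·4·3 = 360 ≡ 9, so v_5 = 9^{−1} = 3 (mod 13).
  v = [4, 9, 5, 5, 3].
Step 2: syndromes of r = [10, 2, 4, 6, 12] (all sums mod 13).
  S_0 = Σ v_i r_i = 4·10 + 9·2 + 5·4 + 5·6 + 3·12 = 144 ≡ 1.
  S_1 = Σ v_i α_i r_i = 4·5·10 + 9·6·2 + 5·7·4 + 5·8·6 + 3·11·12 = 1084 ≡ 5.
  α_i^2 mod 13 = [12, 10, 10, 12, 4].
  S_2 = Σ v_i α_i^2 r_i = 4·12·10 + 9·10·2 + 5·10·4 + 5·12·6 + 3·4·12 = 1364 ≡ 12.
  S = (1, 5, 12) ≠ 0, so r is not a codeword (an error is present).
Step 3: locate the error. For a single error e at position i, S_ℓ = v_i·e·α_i^ℓ, so α_err = S_1/S_0.
  S_0^{−1} = 1^{−1} = 1 (mod 13), so α_err = 5·1 = 5 ≡ 5 = α_1. Error position i = 1.
  Consistency check: S_2/S_1 = 12·8 = 96 ≡ 5 = α_err ✓ (single-error assumption holds).
Step 4: error magnitude e = S_0/v_1 = S_0·∏_{j≠1}(α_1 − α_j) = 1·10 = 10 ≡ 10 (mod 13).
Step 5: correct position 1: c_1 = r_1 − e = 10 − 10 ≡ 0 (mod 13). Hence c = [0, 2, 4, 6, 12].
  Check: interpolating c through the α_i gives m(x) = 3 + 2·x (degree < 2) with m(α_i) = c_i for every i, so c is indeed a codeword.


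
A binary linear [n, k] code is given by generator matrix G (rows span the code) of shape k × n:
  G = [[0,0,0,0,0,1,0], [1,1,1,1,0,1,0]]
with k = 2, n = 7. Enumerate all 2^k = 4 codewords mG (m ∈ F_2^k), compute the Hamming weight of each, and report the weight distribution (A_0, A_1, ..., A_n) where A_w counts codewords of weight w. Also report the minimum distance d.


Weight distribution: A_0 = 1, A_1 = 1, A_4 = 1, A_5 = 1. Minimum distance d = 1.

Enumerate all 2^2 = 4 messages m ∈ F_2^2.
For each, compute codeword c = mG in F_2^7, then tally its weight.
  m = 00 → c = 0000000, weight = 0.
  m = 10 → c = 0000010, weight = 1.
  m = 01 → c = 1111010, weight = 5.
  m = 11 → c = 1111000, weight = 4.
Tally weights:
  weight 0: 1 codewords.
  weight 1: 1 codewords.
  weight 4: 1 codewords.
  weight 5: 1 codewords.
Minimum distance d = smallest w > 0 with A_w > 0 = 1.
Sanity: Σ A_w = 4 = 2^2 = 4 ✓.


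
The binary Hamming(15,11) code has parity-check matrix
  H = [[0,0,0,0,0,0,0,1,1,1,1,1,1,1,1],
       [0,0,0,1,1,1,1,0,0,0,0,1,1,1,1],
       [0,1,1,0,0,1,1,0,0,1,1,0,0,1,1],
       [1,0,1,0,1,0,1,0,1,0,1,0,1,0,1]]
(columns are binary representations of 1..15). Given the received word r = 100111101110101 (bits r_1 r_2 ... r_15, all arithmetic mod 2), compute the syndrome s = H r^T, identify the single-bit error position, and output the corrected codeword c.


s = (1, 0, 1, 1)^T, error position = 11, corrected codeword c = 100111101100101

Compute s = H r^T mod 2 one row at a time:
  s_1 = 0 + 1 + 1 + 1 + 0 + 1 + 0 + 1 = 5 ≡ 1 (mod 2).
  s_2 = 1 + 1 + 1 + 1 + 0 + 1 + 0 + 1 = 6 ≡ 0 (mod 2).
  s_3 = 0 + 0 + 1 + 1 + 1 + 1 + 0 + 1 = 5 ≡ 1 (mod 2).
  s_4 = 1 + 0 + 1 + 1 + 1 + 1 + 1 + 1 = 7 ≡ 1 (mod 2).
s = (1, 0, 1, 1)^T — this equals column 11 of H (binary 1011), so error is at position 11.
Correct: flip bit 11 of r = 100111101110101 to get c = 100111101100101.


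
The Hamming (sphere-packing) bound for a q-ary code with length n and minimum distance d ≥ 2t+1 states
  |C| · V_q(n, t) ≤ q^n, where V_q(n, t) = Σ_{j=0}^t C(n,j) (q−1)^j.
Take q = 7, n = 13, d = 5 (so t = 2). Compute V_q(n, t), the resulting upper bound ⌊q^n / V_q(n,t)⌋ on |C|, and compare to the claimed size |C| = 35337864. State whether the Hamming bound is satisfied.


V_q(n, t) = 2887, q^n = 96889010407, Hamming bound = 33560446, |C| = 35337864 > bound (violated).

Step 1: Compute V_q(n, t) = Σ_{j=0}^2 C(n, j) (q−1)^j.
  j = 0: C(13,0)·(6)^0 = 1·1 = 1.
  j = 1: C(13,1)·(6)^1 = 13·6 = 78.
  j = 2: C(13,2)·(6)^2 = 78·36 = 2808.
  V_q(n, t) = 1 + 78 + 2808 = 2887.
Step 2: q^n = 7^13 = 96889010407.
Step 3: Hamming bound ⌊q^n / V_q(n,t)⌋ = ⌊96889010407/2887⌋ = 33560446.
Step 4: Compare |C| = 35337864 to 33560446: violated.
The claimed |C| lies above the Hamming bound, so no 7-ary code of length 13 with d ≥ 5 can have 35337864 codewords.


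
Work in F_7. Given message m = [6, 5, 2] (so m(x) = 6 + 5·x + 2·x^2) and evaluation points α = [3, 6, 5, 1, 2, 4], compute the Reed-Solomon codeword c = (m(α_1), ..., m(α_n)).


c = [4, 3, 4, 6, 3, 2]

Message polynomial: m(x) = 6 + 5·x + 2·x^2 (mod 7).
For each evaluation point α_i, compute m(α_i) mod 7:
  α_1 = 3: Horner steps 2 → 4 → 4, so m(3) = 4.
  α_2 = 6: Horner steps 2 → 3 → 3, so m(6) = 3.
  α_3 = 5: Horner steps 2 → 1 → 4, so m(5) = 4.
  α_4 = 1: Horner steps 2 → 0 → 6, so m(1) = 6.
  α_5 = 2: Horner steps 2 → 2 → 3, so m(2) = 3.
  α_6 = 4: Horner steps 2 → 6 → 2, so m(4) = 2.
Codeword c = [4, 3, 4, 6, 3, 2] ∈ F_7^6.


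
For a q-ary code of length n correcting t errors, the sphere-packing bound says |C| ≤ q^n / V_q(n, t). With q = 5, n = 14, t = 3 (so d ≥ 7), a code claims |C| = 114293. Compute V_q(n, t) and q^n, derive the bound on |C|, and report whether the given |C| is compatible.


V_q(n, t) = 24809, q^n = 6103515625, Hamming bound = 246020, |C| = 114293 ≤ bound (satisfied).

Step 1: Compute V_q(n, t) = Σ_{j=0}^3 C(n, j) (q−1)^j.
  j = 0: C(14,0)·(4)^0 = 1·1 = 1.
  j = 1: C(14,1)·(4)^1 = 14·4 = 56.
  j = 2: C(14,2)·(4)^2 = 91·16 = 1456.
  j = 3: C(14,3)·(4)^3 = 364·64 = 23296.
  V_q(n, t) = 1 + 56 + 1456 + 23296 = 24809.
Step 2: q^n = 5^14 = 6103515625.
Step 3: Hamming bound ⌊q^n / V_q(n,t)⌋ = ⌊6103515625/24809⌋ = 246020.
Step 4: Compare |C| = 114293 to 246020: satisfied.
The claimed |C| lies below the Hamming bound.


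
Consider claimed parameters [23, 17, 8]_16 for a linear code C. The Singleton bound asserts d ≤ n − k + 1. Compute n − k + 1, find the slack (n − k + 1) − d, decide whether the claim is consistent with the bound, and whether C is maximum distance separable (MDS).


Singleton RHS = n − k + 1 = 7, slack = -1, bound violated (no such code; not MDS).

Singleton bound: d ≤ n − k + 1.
Here n = 23, k = 17, so n − k + 1 = 7.
Given d = 8, check d ≤ 7: NO.
Slack = (n − k + 1) − d = -1.
The slack is negative: d = 8 exceeds n − k + 1 = 7 by 1, so the Singleton bound is violated and no linear [23, 17, 8]_16 code can exist. In particular it is not MDS (MDS requires d = n − k + 1 exactly).
Description: the claimed parameters are [23, 17, 8]_16; such a code would be impossible (violates the Singleton bound).


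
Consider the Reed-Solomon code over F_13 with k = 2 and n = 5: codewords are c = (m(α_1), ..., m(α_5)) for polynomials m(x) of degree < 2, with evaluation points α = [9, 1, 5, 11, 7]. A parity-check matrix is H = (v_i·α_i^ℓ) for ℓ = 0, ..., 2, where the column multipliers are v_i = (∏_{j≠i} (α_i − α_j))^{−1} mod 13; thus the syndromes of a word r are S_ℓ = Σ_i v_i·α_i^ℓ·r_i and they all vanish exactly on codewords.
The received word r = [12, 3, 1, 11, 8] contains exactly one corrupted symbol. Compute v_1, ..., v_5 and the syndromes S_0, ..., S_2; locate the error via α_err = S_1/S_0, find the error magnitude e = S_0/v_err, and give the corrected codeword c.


S = (12, 6, 3), error at position 5, error magnitude e = 8, c = [12, 3, 1, 11, 0].

Step 1: column multipliers v_i = (∏_{j≠i}(α_i − α_j))^{−1} mod 13.
  i = 1 (α = 9): (9−1)(9−5)(9−11)(9−7) = 8·4·(−2)·2 = −128 ≡ 2, so v_1 = 2^{−1} = 7 (mod 13).
  i = 2 (α = 1): (1−9)(1−5)(1−11)(1−7) = (−8)·(−4)·(−10)·(−6) = 1920 ≡ 9, so v_2 = 9^{−1} = 3 (mod 13).
  i = 3 (α = 5): (5−9)(5−1)(5−11)(5−7) = (−4)·4·(−6)·(−2) = −192 ≡ 3, so v_3 = 3^{−1} = 9 (mod 13).
  i = 4 (α = 11): (11−9)(11−1)(11−5)(11−7) = 2·10·6·4 = 480 ≡ 12, so v_4 = 12^{−1} = 12 (mod 13).
  i = 5 (α = 7): (7−9)(7−1)(7−5)(7−11) = (−2)·6·2·(−4) = 96 ≡ 5, so v_5 = 5^{−1} = 8 (mod 13).
  v = [7, 3, 9, 12, 8].
Step 2: syndromes of r = [12, 3, 1, 11, 8] (all sums mod 13).
  S_0 = Σ v_i r_i = 7·12 + 3·3 + 9·1 + 12·11 + 8·8 = 298 ≡ 12.
  S_1 = Σ v_i α_i r_i = 7·9·12 + 3·1·3 + 9·5·1 + 12·11·11 + 8·7·8 = 2710 ≡ 6.
  α_i^2 mod 13 = [3, 1, 12, 4, 10].
  S_2 = Σ v_i α_i^2 r_i = 7·3·12 + 3·1·3 + 9·12·1 + 12·4·11 + 8·10·8 = 1537 ≡ 3.
  S = (12, 6, 3) ≠ 0, so r is not a codeword (an error is present).
Step 3: locate the error. For a single error e at position i, S_ℓ = v_i·e·α_i^ℓ, so α_err = S_1/S_0.
  S_0^{−1} = 12^{−1} = 12 (mod 13), so α_err = 6·12 = 72 ≡ 7 = α_5. Error position i = 5.
  Consistency check: S_2/S_1 = 3·11 = 33 ≡ 7 = α_err ✓ (single-error assumption holds).
Step 4: error magnitude e = S_0/v_5 = S_0·∏_{j≠5}(α_5 − α_j) = 12·5 = 60 ≡ 8 (mod 13).
Step 5: correct position 5: c_5 = r_5 − e = 8 − 8 ≡ 0 (mod 13). Hence c = [12, 3, 1, 11, 0].
  Check: interpolating c through the α_i gives m(x) = 10 + 6·x (degree < 2) with m(α_i) = c_i for every i, so c is indeed a codeword.


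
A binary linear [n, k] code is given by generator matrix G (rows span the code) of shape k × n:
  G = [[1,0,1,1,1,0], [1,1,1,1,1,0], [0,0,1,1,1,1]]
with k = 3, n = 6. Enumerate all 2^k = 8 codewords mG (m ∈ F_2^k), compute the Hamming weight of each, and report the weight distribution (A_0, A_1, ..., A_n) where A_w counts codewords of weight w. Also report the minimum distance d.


Weight distribution: A_0 = 1, A_1 = 1, A_2 = 1, A_3 = 1, A_4 = 2, A_5 = 2. Minimum distance d = 1.

Enumerate all 2^3 = 8 messages m ∈ F_2^3.
For each, compute codeword c = mG in F_2^6, then tally its weight.
  m = 000 → c = 000000, weight = 0.
  m = 100 → c = 101110, weight = 4.
  m = 010 → c = 111110, weight = 5.
  m = 110 → c = 010000, weight = 1.
  m = 001 → c = 001111, weight = 4.
  m = 101 → c = 100001, weight = 2.
  m = 011 → c = 110001, weight = 3.
  m = 111 → c = 011111, weight = 5.
Tally weights:
  weight 0: 1 codewords.
  weight 1: 1 codewords.
  weight 2: 1 codewords.
  weight 3: 1 codewords.
  weight 4: 2 codewords.
  weight 5: 2 codewords.
Minimum distance d = smallest w > 0 with A_w > 0 = 1.
Sanity: Σ A_w = 8 = 2^3 = 8 ✓.


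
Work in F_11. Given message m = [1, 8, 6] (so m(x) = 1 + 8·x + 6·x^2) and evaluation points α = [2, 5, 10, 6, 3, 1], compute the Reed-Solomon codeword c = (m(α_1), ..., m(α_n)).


c = [8, 4, 10, 1, 2, 4]

Message polynomial: m(x) = 1 + 8·x + 6·x^2 (mod 11).
For each evaluation point α_i, compute m(α_i) mod 11:
  α_1 = 2: Horner steps 6 → 9 → 8, so m(2) = 8.
  α_2 = 5: Horner steps 6 → 5 → 4, so m(5) = 4.
  α_3 = 10: Horner steps 6 → 2 → 10, so m(10) = 10.
  α_4 = 6: Horner steps 6 → 0 → 1, so m(6) = 1.
  α_5 = 3: Horner steps 6 → 4 → 2, so m(3) = 2.
  α_6 = 1: Horner steps 6 → 3 → 4, so m(1) = 4.
Codeword c = [8, 4, 10, 1, 2, 4] ∈ F_11^6.


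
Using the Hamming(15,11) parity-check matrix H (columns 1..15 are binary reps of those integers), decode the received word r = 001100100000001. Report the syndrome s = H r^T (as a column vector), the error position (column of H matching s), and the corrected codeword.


s = (1, 1, 1, 1)^T, error position = 15, corrected codeword c = 001100100000000

Compute s = H r^T mod 2 one row at a time:
  s_1 = 0 + 0 + 0 + 0 + 0 + 0 + 0 + 1 = 1 ≡ 1 (mod 2).
  s_2 = 1 + 0 + 0 + 1 + 0 + 0 + 0 + 1 = 3 ≡ 1 (mod 2).
  s_3 = 0 + 1 + 0 + 1 + 0 + 0 + 0 + 1 = 3 ≡ 1 (mod 2).
  s_4 = 0 + 1 + 0 + 1 + 0 + 0 + 0 + 1 = 3 ≡ 1 (mod 2).
s = (1, 1, 1, 1)^T — this equals column 15 of H (binary 1111), so error is at position 15.
Correct: flip bit 15 of r = 001100100000001 to get c = 001100100000000.


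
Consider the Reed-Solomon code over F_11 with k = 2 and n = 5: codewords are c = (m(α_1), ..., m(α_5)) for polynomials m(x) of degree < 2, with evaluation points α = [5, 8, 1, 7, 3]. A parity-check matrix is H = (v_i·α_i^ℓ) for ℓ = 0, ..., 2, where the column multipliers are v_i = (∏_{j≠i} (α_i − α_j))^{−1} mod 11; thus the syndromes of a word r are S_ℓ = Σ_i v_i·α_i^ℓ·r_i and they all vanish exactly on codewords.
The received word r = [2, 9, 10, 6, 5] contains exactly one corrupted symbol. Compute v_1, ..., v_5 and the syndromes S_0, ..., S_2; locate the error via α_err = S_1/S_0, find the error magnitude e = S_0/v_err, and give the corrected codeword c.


S = (6, 8, 7), error at position 1, error magnitude e = 2, c = [0, 9, 10, 6, 5].

Step 1: column multipliers v_i = (∏_{j≠i}(α_i − α_j))^{−1} mod 11.
  i = 1 (α = 5): (5−8)(5−1)(5−7)(5−3) = (−3)·4·(−2)·2 = 48 ≡ 4, so v_1 = 4^{−1} = 3 (mod 11).
  i = 2 (α = 8): (8−5)(8−1)(8−7)(8−3) = 3·7·1·5 = 105 ≡ 6, so v_2 = 6^{−1} = 2 (mod 11).
  i = 3 (α = 1): (1−5)(1−8)(1−7)(1−3) = (−4)·(−7)·(−6)·(−2) = 336 ≡ 6, so v_3 = 6^{−1} = 2 (mod 11).
  i = 4 (α = 7): (7−5)(7−8)(7−1)(7−3) = 2·(−1)·6·4 = −48 ≡ 7, so v_4 = 7^{−1} = 8 (mod 11).
  i = 5 (α = 3): (3−5)(3−8)(3−1)(3−7) = (−2)·(−5)·2·(−4) = −80 ≡ 8, so v_5 = 8^{−1} = 7 (mod 11).
  v = [3, 2, 2, 8, 7].
Step 2: syndromes of r = [2, 9, 10, 6, 5] (all sums mod 11).
  S_0 = Σ v_i r_i = 3·2 + 2·9 + 2·10 + 8·6 + 7·5 = 127 ≡ 6.
  S_1 = Σ v_i α_i r_i = 3·5·2 + 2·8·9 + 2·1·10 + 8·7·6 + 7·3·5 = 635 ≡ 8.
  α_i^2 mod 11 = [3, 9, 1, 5, 9].
  S_2 = Σ v_i α_i^2 r_i = 3·3·2 + 2·9·9 + 2·1·10 + 8·5·6 + 7·9·5 = 755 ≡ 7.
  S = (6, 8, 7) ≠ 0, so r is not a codeword (an error is present).
Step 3: locate the error. For a single error e at position i, S_ℓ = v_i·e·α_i^ℓ, so α_err = S_1/S_0.
  S_0^{−1} = 6^{−1} = 2 (mod 11), so α_err = 8·2 = 16 ≡ 5 = α_1. Error position i = 1.
  Consistency check: S_2/S_1 = 7·7 = 49 ≡ 5 = α_err ✓ (single-error assumption holds).
Step 4: error magnitude e = S_0/v_1 = S_0·∏_{j≠1}(α_1 − α_j) = 6·4 = 24 ≡ 2 (mod 11).
Step 5: correct position 1: c_1 = r_1 − e = 2 − 2 ≡ 0 (mod 11). Hence c = [0, 9, 10, 6, 5].
  Check: interpolating c through the α_i gives m(x) = 7 + 3·x (degree < 2) with m(α_i) = c_i for every i, so c is indeed a codeword.


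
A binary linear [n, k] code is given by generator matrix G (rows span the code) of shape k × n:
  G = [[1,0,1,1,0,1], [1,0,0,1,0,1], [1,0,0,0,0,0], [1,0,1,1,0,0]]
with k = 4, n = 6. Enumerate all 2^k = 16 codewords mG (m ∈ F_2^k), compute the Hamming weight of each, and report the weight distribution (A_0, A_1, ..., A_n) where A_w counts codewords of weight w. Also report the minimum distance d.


Weight distribution: A_0 = 1, A_1 = 4, A_2 = 6, A_3 = 4, A_4 = 1. Minimum distance d = 1.

Enumerate all 2^4 = 16 messages m ∈ F_2^4.
For each, compute codeword c = mG in F_2^6, then tally its weight.
  m = 0000 → c = 000000, weight = 0.
  m = 1000 → c = 101101, weight = 4.
  m = 0100 → c = 100101, weight = 3.
  m = 1100 → c = 001000, weight = 1.
  m = 0010 → c = 100000, weight = 1.
  m = 1010 → c = 001101, weight = 3.
  m = 0110 → c = 000101, weight = 2.
  m = 1110 → c = 101000, weight = 2.
  m = 0001 → c = 101100, weight = 3.
  m = 1001 → c = 000001, weight = 1.
  m = 0101 → c = 001001, weight = 2.
  m = 1101 → c = 100100, weight = 2.
  m = 0011 → c = 001100, weight = 2.
  m = 1011 → c = 100001, weight = 2.
  m = 0111 → c = 101001, weight = 3.
  m = 1111 → c = 000100, weight = 1.
Tally weights:
  weight 0: 1 codewords.
  weight 1: 4 codewords.
  weight 2: 6 codewords.
  weight 3: 4 codewords.
  weight 4: 1 codewords.
Minimum distance d = smallest w > 0 with A_w > 0 = 1.
Sanity: Σ A_w = 16 = 2^4 = 16 ✓.


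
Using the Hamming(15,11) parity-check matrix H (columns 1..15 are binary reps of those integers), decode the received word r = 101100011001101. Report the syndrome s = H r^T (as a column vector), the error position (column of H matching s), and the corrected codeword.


s = (1, 0, 0, 1)^T, error position = 9, corrected codeword c = 101100010001101

Compute s = H r^T mod 2 one row at a time:
  s_1 = 1 + 1 + 0 + 0 + 1 + 1 + 0 + 1 = 5 ≡ 1 (mod 2).
  s_2 = 1 + 0 + 0 + 0 + 1 + 1 + 0 + 1 = 4 ≡ 0 (mod 2).
  s_3 = 0 + 1 + 0 + 0 + 0 + 0 + 0 + 1 = 2 ≡ 0 (mod 2).
  s_4 = 1 + 1 + 0 + 0 + 1 + 0 + 1 + 1 = 5 ≡ 1 (mod 2).
s = (1, 0, 0, 1)^T — this equals column 9 of H (binary 1001), so error is at position 9.
Correct: flip bit 9 of r = 101100011001101 to get c = 101100010001101.


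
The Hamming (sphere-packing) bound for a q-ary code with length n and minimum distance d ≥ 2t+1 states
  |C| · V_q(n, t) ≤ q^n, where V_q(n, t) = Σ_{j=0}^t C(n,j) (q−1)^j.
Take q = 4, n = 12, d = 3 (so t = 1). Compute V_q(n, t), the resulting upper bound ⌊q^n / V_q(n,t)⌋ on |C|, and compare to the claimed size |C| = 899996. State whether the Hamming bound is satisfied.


V_q(n, t) = 37, q^n = 16777216, Hamming bound = 453438, |C| = 899996 > bound (violated).

Step 1: Compute V_q(n, t) = Σ_{j=0}^1 C(n, j) (q−1)^j.
  j = 0: C(12,0)·(3)^0 = 1·1 = 1.
  j = 1: C(12,1)·(3)^1 = 12·3 = 36.
  V_q(n, t) = 1 + 36 = 37.
Step 2: q^n = 4^12 = 16777216.
Step 3: Hamming bound ⌊q^n / V_q(n,t)⌋ = ⌊16777216/37⌋ = 453438.
Step 4: Compare |C| = 899996 to 453438: violated.
The claimed |C| lies above the Hamming bound, so no 4-ary code of length 12 with d ≥ 3 can have 899996 codewords.


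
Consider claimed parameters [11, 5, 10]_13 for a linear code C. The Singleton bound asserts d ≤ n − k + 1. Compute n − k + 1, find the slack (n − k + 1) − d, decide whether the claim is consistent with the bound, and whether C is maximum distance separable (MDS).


Singleton RHS = n − k + 1 = 7, slack = -3, bound violated (no such code; not MDS).

Singleton bound: d ≤ n − k + 1.
Here n = 11, k = 5, so n − k + 1 = 7.
Given d = 10, check d ≤ 7: NO.
Slack = (n − k + 1) − d = -3.
The slack is negative: d = 10 exceeds n − k + 1 = 7 by 3, so the Singleton bound is violated and no linear [11, 5, 10]_13 code can exist. In particular it is not MDS (MDS requires d = n − k + 1 exactly).
Description: the claimed parameters are [11, 5, 10]_13; such a code would be impossible (violates the Singleton bound).


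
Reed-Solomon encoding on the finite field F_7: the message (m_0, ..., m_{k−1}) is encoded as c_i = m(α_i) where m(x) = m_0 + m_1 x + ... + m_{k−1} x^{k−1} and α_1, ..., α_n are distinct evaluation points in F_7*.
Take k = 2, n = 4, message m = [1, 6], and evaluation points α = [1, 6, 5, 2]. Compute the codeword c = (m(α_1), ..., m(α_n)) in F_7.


c = [0, 2, 3, 6]

Message polynomial: m(x) = 1 + 6·x (mod 7).
For each evaluation point α_i, compute m(α_i) mod 7:
  α_1 = 1: Horner steps 6 → 0, so m(1) = 0.
  α_2 = 6: Horner steps 6 → 2, so m(6) = 2.
  α_3 = 5: Horner steps 6 → 3, so m(5) = 3.
  α_4 = 2: Horner steps 6 → 6, so m(2) = 6.
Codeword c = [0, 2, 3, 6] ∈ F_7^4.


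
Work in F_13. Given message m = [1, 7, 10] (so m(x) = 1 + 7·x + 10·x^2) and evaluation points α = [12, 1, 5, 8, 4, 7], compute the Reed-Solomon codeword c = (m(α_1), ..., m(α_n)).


c = [4, 5, 0, 8, 7, 7]

Message polynomial: m(x) = 1 + 7·x + 10·x^2 (mod 13).
For each evaluation point α_i, compute m(α_i) mod 13:
  α_1 = 12: Horner steps 10 → 10 → 4, so m(12) = 4.
  α_2 = 1: Horner steps 10 → 4 → 5, so m(1) = 5.
  α_3 = 5: Horner steps 10 → 5 → 0, so m(5) = 0.
  α_4 = 8: Horner steps 10 → 9 → 8, so m(8) = 8.
  α_5 = 4: Horner steps 10 → 8 → 7, so m(4) = 7.
  α_6 = 7: Horner steps 10 → 12 → 7, so m(7) = 7.
Codeword c = [4, 5, 0, 8, 7, 7] ∈ F_13^6.


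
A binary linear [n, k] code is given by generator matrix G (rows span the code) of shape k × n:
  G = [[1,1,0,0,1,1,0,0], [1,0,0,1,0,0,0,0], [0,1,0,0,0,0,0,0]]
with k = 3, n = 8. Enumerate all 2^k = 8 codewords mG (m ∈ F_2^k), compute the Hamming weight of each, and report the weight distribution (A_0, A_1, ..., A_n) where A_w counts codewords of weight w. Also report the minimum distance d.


Weight distribution: A_0 = 1, A_1 = 1, A_2 = 1, A_3 = 3, A_4 = 2. Minimum distance d = 1.

Enumerate all 2^3 = 8 messages m ∈ F_2^3.
For each, compute codeword c = mG in F_2^8, then tally its weight.
  m = 000 → c = 00000000, weight = 0.
  m = 100 → c = 11001100, weight = 4.
  m = 010 → c = 10010000, weight = 2.
  m = 110 → c = 01011100, weight = 4.
  m = 001 → c = 01000000, weight = 1.
  m = 101 → c = 10001100, weight = 3.
  m = 011 → c = 11010000, weight = 3.
  m = 111 → c = 00011100, weight = 3.
Tally weights:
  weight 0: 1 codewords.
  weight 1: 1 codewords.
  weight 2: 1 codewords.
  weight 3: 3 codewords.
  weight 4: 2 codewords.
Minimum distance d = smallest w > 0 with A_w > 0 = 1.
Sanity: Σ A_w = 8 = 2^3 = 8 ✓.


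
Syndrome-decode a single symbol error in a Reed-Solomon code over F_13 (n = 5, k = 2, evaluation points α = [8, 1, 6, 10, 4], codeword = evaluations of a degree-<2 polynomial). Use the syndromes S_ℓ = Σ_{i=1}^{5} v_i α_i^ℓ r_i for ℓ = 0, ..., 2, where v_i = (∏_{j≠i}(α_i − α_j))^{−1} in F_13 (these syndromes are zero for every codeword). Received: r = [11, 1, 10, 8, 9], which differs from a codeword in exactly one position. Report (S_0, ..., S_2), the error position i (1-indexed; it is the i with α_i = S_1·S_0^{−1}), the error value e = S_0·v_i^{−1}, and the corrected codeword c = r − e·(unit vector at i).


S = (3, 4, 1), error at position 4, error magnitude e = 9, c = [11, 1, 10, 12, 9].

Step 1: column multipliers v_i = (∏_{j≠i}(α_i − α_j))^{−1} mod 13.
  i = 1 (α = 8): (8−1)(8−6)(8−10)(8−4) = 7·2·(−2)·4 = −112 ≡ 5, so v_1 = 5^{−1} = 8 (mod 13).
  i = 2 (α = 1): (1−8)(1−6)(1−10)(1−4) = (−7)·(−5)·(−9)·(−3) = 945 ≡ 9, so v_2 = 9^{−1} = 3 (mod 13).
  i = 3 (α = 6): (6−8)(6−1)(6−10)(6−4) = (−2)·5·(−4)·2 = 80 ≡ 2, so v_3 = 2^{−1} = 7 (mod 13).
  i = 4 (α = 10): (10−8)(10−1)(10−6)(10−4) = 2·9·4·6 = 432 ≡ 3, so v_4 = 3^{−1} = 9 (mod 13).
  i = 5 (α = 4): (4−8)(4−1)(4−6)(4−10) = (−4)·3·(−2)·(−6) = −144 ≡ 12, so v_5 = 12^{−1} = 12 (mod 13).
  v = [8, 3, 7, 9, 12].
Step 2: syndromes of r = [11, 1, 10, 8, 9] (all sums mod 13).
  S_0 = Σ v_i r_i = 8·11 + 3·1 + 7·10 + 9·8 + 12·9 = 341 ≡ 3.
  S_1 = Σ v_i α_i r_i = 8·8·11 + 3·1·1 + 7·6·10 + 9·10·8 + 12·4·9 = 2279 ≡ 4.
  α_i^2 mod 13 = [12, 1, 10, 9, 3].
  S_2 = Σ v_i α_i^2 r_i = 8·12·11 + 3·1·1 + 7·10·10 + 9·9·8 + 12·3·9 = 2731 ≡ 1.
  S = (3, 4, 1) ≠ 0, so r is not a codeword (an error is present).
Step 3: locate the error. For a single error e at position i, S_ℓ = v_i·e·α_i^ℓ, so α_err = S_1/S_0.
  S_0^{−1} = 3^{−1} = 9 (mod 13), so α_err = 4·9 = 36 ≡ 10 = α_4. Error position i = 4.
  Consistency check: S_2/S_1 = 1·10 = 10 ≡ 10 = α_err ✓ (single-error assumption holds).
Step 4: error magnitude e = S_0/v_4 = S_0·∏_{j≠4}(α_4 − α_j) = 3·3 = 9 ≡ 9 (mod 13).
Step 5: correct position 4: c_4 = r_4 − e = 8 − 9 ≡ 12 (mod 13). Hence c = [11, 1, 10, 12, 9].
  Check: interpolating c through the α_i gives m(x) = 7 + 7·x (degree < 2) with m(α_i) = c_i for every i, so c is indeed a codeword.


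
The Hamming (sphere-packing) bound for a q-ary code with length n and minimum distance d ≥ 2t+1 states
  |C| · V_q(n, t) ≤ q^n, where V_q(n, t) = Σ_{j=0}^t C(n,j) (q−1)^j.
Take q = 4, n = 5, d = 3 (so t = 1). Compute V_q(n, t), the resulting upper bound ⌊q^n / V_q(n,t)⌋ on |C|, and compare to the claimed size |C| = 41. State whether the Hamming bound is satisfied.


V_q(n, t) = 16, q^n = 1024, Hamming bound = 64, |C| = 41 ≤ bound (satisfied).

Step 1: Compute V_q(n, t) = Σ_{j=0}^1 C(n, j) (q−1)^j.
  j = 0: C(5,0)·(3)^0 = 1·1 = 1.
  j = 1: C(5,1)·(3)^1 = 5·3 = 15.
  V_q(n, t) = 1 + 15 = 16.
Step 2: q^n = 4^5 = 1024.
Step 3: Hamming bound ⌊q^n / V_q(n,t)⌋ = ⌊1024/16⌋ = 64.
Step 4: Compare |C| = 41 to 64: satisfied.
The claimed |C| lies below the Hamming bound.


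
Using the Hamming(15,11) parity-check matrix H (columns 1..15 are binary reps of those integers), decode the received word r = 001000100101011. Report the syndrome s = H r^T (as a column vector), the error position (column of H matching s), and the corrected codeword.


s = (0, 0, 1, 1)^T, error position = 3, corrected codeword c = 000000100101011

Compute s = H r^T mod 2 one row at a time:
  s_1 = 0 + 0 + 1 + 0 + 1 + 0 + 1 + 1 = 4 ≡ 0 (mod 2).
  s_2 = 0 + 0 + 0 + 1 + 1 + 0 + 1 + 1 = 4 ≡ 0 (mod 2).
  s_3 = 0 + 1 + 0 + 1 + 1 + 0 + 1 + 1 = 5 ≡ 1 (mod 2).
  s_4 = 0 + 1 + 0 + 1 + 0 + 0 + 0 + 1 = 3 ≡ 1 (mod 2).
s = (0, 0, 1, 1)^T — this equals column 3 of H (binary 0011), so error is at position 3.
Correct: flip bit 3 of r = 001000100101011 to get c = 000000100101011.


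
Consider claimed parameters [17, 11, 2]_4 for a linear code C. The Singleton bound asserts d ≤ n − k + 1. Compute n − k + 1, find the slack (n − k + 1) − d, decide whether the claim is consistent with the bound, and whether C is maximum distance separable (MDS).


Singleton RHS = n − k + 1 = 7, slack = 5, bound satisfied, not MDS.

Singleton bound: d ≤ n − k + 1.
Here n = 17, k = 11, so n − k + 1 = 7.
Given d = 2, check d ≤ 7: YES.
Slack = (n − k + 1) − d = 5.
The code is NOT MDS (slack = 5 > 0).
Description: the claimed parameters are [17, 11, 2]_4; such a code would be non-MDS.


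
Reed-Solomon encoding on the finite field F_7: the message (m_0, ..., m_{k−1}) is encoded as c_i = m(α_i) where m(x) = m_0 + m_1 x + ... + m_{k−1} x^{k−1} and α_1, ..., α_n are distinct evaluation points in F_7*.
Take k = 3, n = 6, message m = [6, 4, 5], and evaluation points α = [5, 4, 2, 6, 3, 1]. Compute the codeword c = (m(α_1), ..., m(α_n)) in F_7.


c = [4, 4, 6, 0, 0, 1]

Message polynomial: m(x) = 6 + 4·x + 5·x^2 (mod 7).
For each evaluation point α_i, compute m(α_i) mod 7:
  α_1 = 5: Horner steps 5 → 1 → 4, so m(5) = 4.
  α_2 = 4: Horner steps 5 → 3 → 4, so m(4) = 4.
  α_3 = 2: Horner steps 5 → 0 → 6, so m(2) = 6.
  α_4 = 6: Horner steps 5 → 6 → 0, so m(6) = 0.
  α_5 = 3: Horner steps 5 → 5 → 0, so m(3) = 0.
  α_6 = 1: Horner steps 5 → 2 → 1, so m(1) = 1.
Codeword c = [4, 4, 6, 0, 0, 1] ∈ F_7^6.


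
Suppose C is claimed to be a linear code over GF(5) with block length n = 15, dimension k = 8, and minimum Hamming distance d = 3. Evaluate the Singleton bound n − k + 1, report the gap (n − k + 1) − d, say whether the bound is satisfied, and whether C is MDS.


Singleton RHS = n − k + 1 = 8, slack = 5, bound satisfied, not MDS.

Singleton bound: d ≤ n − k + 1.
Here n = 15, k = 8, so n − k + 1 = 8.
Given d = 3, check d ≤ 8: YES.
Slack = (n − k + 1) − d = 5.
The code is NOT MDS (slack = 5 > 0).
Description: the claimed parameters are [15, 8, 3]_5; such a code would be non-MDS.


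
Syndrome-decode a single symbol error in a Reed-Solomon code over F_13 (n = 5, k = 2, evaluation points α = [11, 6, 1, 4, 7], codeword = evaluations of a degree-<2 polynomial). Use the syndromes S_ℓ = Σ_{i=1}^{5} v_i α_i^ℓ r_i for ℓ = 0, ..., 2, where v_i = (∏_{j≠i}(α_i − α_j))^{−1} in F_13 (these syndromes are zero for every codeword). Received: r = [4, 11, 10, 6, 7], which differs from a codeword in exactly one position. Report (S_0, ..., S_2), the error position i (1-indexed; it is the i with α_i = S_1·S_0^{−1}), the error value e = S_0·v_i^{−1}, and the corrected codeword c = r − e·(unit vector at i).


S = (6, 6, 6), error at position 3, error magnitude e = 5, c = [4, 11, 5, 6, 7].

Step 1: column multipliers v_i = (∏_{j≠i}(α_i − α_j))^{−1} mod 13.
  i = 1 (α = 11): (11−6)(11−1)(11−4)(11−7) = 5·10·7·4 = 1400 ≡ 9, so v_1 = 9^{−1} = 3 (mod 13).
  i = 2 (α = 6): (6−11)(6−1)(6−4)(6−7) = (−5)·5·2·(−1) = 50 ≡ 11, so v_2 = 11^{−1} = 6 (mod 13).
  i = 3 (α = 1): (1−11)(1−6)(1−4)(1−7) = (−10)·(−5)·(−3)·(−6) = 900 ≡ 3, so v_3 = 3^{−1} = 9 (mod 13).
  i = 4 (α = 4): (4−11)(4−6)(4−1)(4−7) = (−7)·(−2)·3·(−3) = −126 ≡ 4, so v_4 = 4^{−1} = 10 (mod 13).
  i = 5 (α = 7): (7−11)(7−6)(7−1)(7−4) = (−4)·1·6·3 = −72 ≡ 6, so v_5 = 6^{−1} = 11 (mod 13).
  v = [3, 6, 9, 10, 11].
Step 2: syndromes of r = [4, 11, 10, 6, 7] (all sums mod 13).
  S_0 = Σ v_i r_i = 3·4 + 6·11 + 9·10 + 10·6 + 11·7 = 305 ≡ 6.
  S_1 = Σ v_i α_i r_i = 3·11·4 + 6·6·11 + 9·1·10 + 10·4·6 + 11·7·7 = 1397 ≡ 6.
  α_i^2 mod 13 = [4, 10, 1, 3, 10].
  S_2 = Σ v_i α_i^2 r_i = 3·4·4 + 6·10·11 + 9·1·10 + 10·3·6 + 11·10·7 = 1748 ≡ 6.
  S = (6, 6, 6) ≠ 0, so r is not a codeword (an error is present).
Step 3: locate the error. For a single error e at position i, S_ℓ = v_i·e·α_i^ℓ, so α_err = S_1/S_0.
  S_0^{−1} = 6^{−1} = 11 (mod 13), so α_err = 6·11 = 66 ≡ 1 = α_3. Error position i = 3.
  Consistency check: S_2/S_1 = 6·11 = 66 ≡ 1 = α_err ✓ (single-error assumption holds).
Step 4: error magnitude e = S_0/v_3 = S_0·∏_{j≠3}(α_3 − α_j) = 6·3 = 18 ≡ 5 (mod 13).
Step 5: correct position 3: c_3 = r_3 − e = 10 − 5 ≡ 5 (mod 13). Hence c = [4, 11, 5, 6, 7].
  Check: interpolating c through the α_i gives m(x) = 9 + 9·x (degree < 2) with m(α_i) = c_i for every i, so c is indeed a codeword.
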